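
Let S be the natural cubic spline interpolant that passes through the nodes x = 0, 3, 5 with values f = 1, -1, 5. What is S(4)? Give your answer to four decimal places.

Put M_i = S'' at the i-th knot. Here h = (3, 2) and Δ = (-2/3, 3), so the interior equations h_(i-1)·M_(i-1) + 2(h_(i-1)+h_i)·M_i + h_i·M_(i+1) = 6(Δ_i − Δ_(i-1)) read
  3·M_0 + 10·M_1 + 2·M_2 = 6(Δ_1 - Δ_0) = 22
Natural end conditions: M_0 = M_2 = 0.
Solving the tridiagonal system: M_0 = 0, M_1 = 11/5, M_2 = 0.
On [3, 5], S(x) = -1 + 23/15·(x - 3) + 11/10·(x - 3)² - 11/60·(x - 3)³.
With (x - 3) = 1: S(4) = 29/20.

1.4500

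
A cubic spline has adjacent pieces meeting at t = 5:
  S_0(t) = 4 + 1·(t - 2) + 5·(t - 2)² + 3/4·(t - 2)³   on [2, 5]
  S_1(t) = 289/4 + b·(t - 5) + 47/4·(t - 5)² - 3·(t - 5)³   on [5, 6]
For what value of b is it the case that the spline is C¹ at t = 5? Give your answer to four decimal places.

51.2500

S_0'(t) = 1 + 10·(t - 2) + 9/4·(t - 2)², so S_0'(5) = 205/4. On the right, S_1'(5) = b, so b = 205/4.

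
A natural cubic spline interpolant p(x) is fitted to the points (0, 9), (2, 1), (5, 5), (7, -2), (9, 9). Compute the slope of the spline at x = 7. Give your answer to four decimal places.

-0.0097

Write m_i for p''(x_i). With h_i = 2, 3, 2, 2 and divided differences Δ_i = -4, 4/3, -7/2, 11/2, the continuity of p' gives the tridiagonal system
  2·m_0 + 10·m_1 + 3·m_2 = 6(Δ_1 - Δ_0) = 32
  3·m_1 + 10·m_2 + 2·m_3 = 6(Δ_2 - Δ_1) = -29
  2·m_2 + 8·m_3 + 2·m_4 = 6(Δ_3 - Δ_2) = 54
Natural end conditions: m_0 = m_4 = 0.
Solving the tridiagonal system: m_0 = 0, m_1 = 863/172, m_2 = -521/86, m_3 = 2843/344, m_4 = 0.
On [7, 9], p'(x) = b_3 + 2c_3·(x - 7) + 3d_3·(x - 7)² with b_3 = Δ_3 - h_3(2m_3 + m_4)/6 = -5/516, c_3 = m_3/2 = 2843/688, d_3 = (m_4 - m_3)/(6h_3) = -2843/4128. So p'(7) = -5/516.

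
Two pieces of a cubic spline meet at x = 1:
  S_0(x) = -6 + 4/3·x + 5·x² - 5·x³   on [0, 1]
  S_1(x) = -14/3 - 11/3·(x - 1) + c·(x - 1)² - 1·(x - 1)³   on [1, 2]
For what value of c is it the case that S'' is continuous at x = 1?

S_0''(x) = 10 - 30·x, so S_0''(1) = -20. On the right, S_1''(1) = 2c, so c = -10.

-10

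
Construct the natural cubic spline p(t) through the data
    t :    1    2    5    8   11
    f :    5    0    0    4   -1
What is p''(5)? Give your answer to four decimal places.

0.1235

Put M_i = p'' at the i-th knot. Here h = (1, 3, 3, 3) and Δ = (-5, 0, 4/3, -5/3), so the interior equations h_(i-1)·M_(i-1) + 2(h_(i-1)+h_i)·M_i + h_i·M_(i+1) = 6(Δ_i − Δ_(i-1)) read
  1·M_0 + 8·M_1 + 3·M_2 = 6(Δ_1 - Δ_0) = 30
  3·M_1 + 12·M_2 + 3·M_3 = 6(Δ_2 - Δ_1) = 8
  3·M_2 + 12·M_3 + 3·M_4 = 6(Δ_3 - Δ_2) = -18
Natural end conditions: M_0 = M_4 = 0.
Hence M_0 = 0, M_1 = 100/27, M_2 = 10/81, M_3 = -124/81, M_4 = 0.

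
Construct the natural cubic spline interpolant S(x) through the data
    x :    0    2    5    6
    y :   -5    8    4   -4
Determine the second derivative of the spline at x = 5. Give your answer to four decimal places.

Write m_i for S''(x_i). With h_i = 2, 3, 1 and divided differences Δ_i = 13/2, -4/3, -8, the continuity of S' gives the tridiagonal system
  2·m_0 + 10·m_1 + 3·m_2 = 6(Δ_1 - Δ_0) = -47
  3·m_1 + 8·m_2 + 1·m_3 = 6(Δ_2 - Δ_1) = -40
Natural end conditions: m_0 = m_3 = 0.
Forward elimination and back-substitution give m_0 = 0, m_1 = -256/71, m_2 = -259/71, m_3 = 0.

-3.6479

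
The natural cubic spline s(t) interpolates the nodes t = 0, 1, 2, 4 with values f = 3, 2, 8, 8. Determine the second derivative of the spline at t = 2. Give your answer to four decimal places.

Put σ_i = s'' at the i-th knot. Here h = (1, 1, 2) and Δ = (-1, 6, 0), so the interior equations h_(i-1)·σ_(i-1) + 2(h_(i-1)+h_i)·σ_i + h_i·σ_(i+1) = 6(Δ_i − Δ_(i-1)) read
  1·σ_0 + 4·σ_1 + 1·σ_2 = 6(Δ_1 - Δ_0) = 42
  1·σ_1 + 6·σ_2 + 2·σ_3 = 6(Δ_2 - Δ_1) = -36
Natural end conditions: σ_0 = σ_3 = 0.
Hence σ_0 = 0, σ_1 = 288/23, σ_2 = -186/23, σ_3 = 0.

-8.0870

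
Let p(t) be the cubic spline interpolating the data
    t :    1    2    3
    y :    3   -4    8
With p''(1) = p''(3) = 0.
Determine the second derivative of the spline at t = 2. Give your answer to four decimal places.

28.5000

Put σ_i = p'' at the i-th knot. Here h = (1, 1) and Δ = (-7, 12), so the interior equations h_(i-1)·σ_(i-1) + 2(h_(i-1)+h_i)·σ_i + h_i·σ_(i+1) = 6(Δ_i − Δ_(i-1)) read
  1·σ_0 + 4·σ_1 + 1·σ_2 = 6(Δ_1 - Δ_0) = 114
Natural end conditions: σ_0 = σ_2 = 0.
Forward elimination and back-substitution give σ_0 = 0, σ_1 = 57/2, σ_2 = 0.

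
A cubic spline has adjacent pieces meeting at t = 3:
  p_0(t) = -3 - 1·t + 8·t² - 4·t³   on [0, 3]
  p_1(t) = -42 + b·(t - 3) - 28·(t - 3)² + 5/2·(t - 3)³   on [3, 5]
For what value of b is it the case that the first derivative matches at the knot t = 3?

-61

p_0'(t) = -1 + 16·t - 12·t², so p_0'(3) = -61. On the right, p_1'(3) = b, so b = -61.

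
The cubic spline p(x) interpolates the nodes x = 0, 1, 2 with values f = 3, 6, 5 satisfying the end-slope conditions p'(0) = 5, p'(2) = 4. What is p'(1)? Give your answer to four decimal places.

Write M_i for p''(x_i). With h_i = 1, 1 and divided differences Δ_i = 3, -1, the continuity of p' gives the tridiagonal system
  1·M_0 + 4·M_1 + 1·M_2 = 6(Δ_1 - Δ_0) = -24
Clamped end conditions give two more equations: 2h_0·M_0 + h_0·M_1 = 6(Δ_0 - p'(0)) = -12 and h_1·M_1 + 2h_1·M_2 = 6(p'(2) - Δ_1) = 30.
Forward elimination and back-substitution give M_0 = -1/2, M_1 = -11, M_2 = 41/2.
On [1, 2], p'(x) = b_1 + 2c_1·(x - 1) + 3d_1·(x - 1)² with b_1 = Δ_1 - h_1(2M_1 + M_2)/6 = -3/4, c_1 = M_1/2 = -11/2, d_1 = (M_2 - M_1)/(6h_1) = 21/4. So p'(1) = -3/4.

-0.7500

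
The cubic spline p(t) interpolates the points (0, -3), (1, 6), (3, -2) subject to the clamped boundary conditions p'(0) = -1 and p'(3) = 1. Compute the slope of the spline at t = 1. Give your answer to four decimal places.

7.1667

Put M_i = p'' at the i-th knot. Here h = (1, 2) and Δ = (9, -4), so the interior equations h_(i-1)·M_(i-1) + 2(h_(i-1)+h_i)·M_i + h_i·M_(i+1) = 6(Δ_i − Δ_(i-1)) read
  1·M_0 + 6·M_1 + 2·M_2 = 6(Δ_1 - Δ_0) = -78
Clamped end conditions give two more equations: 2h_0·M_0 + h_0·M_1 = 6(Δ_0 - p'(0)) = 60 and h_1·M_1 + 2h_1·M_2 = 6(p'(3) - Δ_1) = 30.
Hence M_0 = 131/3, M_1 = -82/3, M_2 = 127/6.
On [1, 3], p'(t) = b_1 + 2c_1·(t - 1) + 3d_1·(t - 1)² with b_1 = Δ_1 - h_1(2M_1 + M_2)/6 = 43/6, c_1 = M_1/2 = -41/3, d_1 = (M_2 - M_1)/(6h_1) = 97/24. So p'(1) = 43/6.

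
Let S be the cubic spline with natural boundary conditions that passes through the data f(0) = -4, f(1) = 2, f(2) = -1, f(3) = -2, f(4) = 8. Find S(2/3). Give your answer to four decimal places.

0.8730

With m_i denoting the second derivative at x_i, h_i = 1, 1, 1, 1, and Δ_i = (y_(i+1) − y_i)/h_i = 6, -3, -1, 10:
  1·m_0 + 4·m_1 + 1·m_2 = 6(Δ_1 - Δ_0) = -54
  1·m_1 + 4·m_2 + 1·m_3 = 6(Δ_2 - Δ_1) = 12
  1·m_2 + 4·m_3 + 1·m_4 = 6(Δ_3 - Δ_2) = 66
Natural end conditions: m_0 = m_4 = 0.
Hence m_0 = 0, m_1 = -99/7, m_2 = 18/7, m_3 = 111/7, m_4 = 0.
On [0, 1], S(x) = -4 + 117/14·x + 0·x² - 33/14·x³.
With x = 2/3: S(2/3) = 55/63.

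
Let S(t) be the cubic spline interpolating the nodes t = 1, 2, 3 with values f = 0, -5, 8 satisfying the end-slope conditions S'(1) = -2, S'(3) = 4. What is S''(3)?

-51

Let m_i = S''(x_i). Step sizes h_i = 1, 1; slopes of the chords Δ_i = (y_(i+1) - y_i)/h_i = -5, 13.
  1·m_0 + 4·m_1 + 1·m_2 = 6(Δ_1 - Δ_0) = 108
Clamped end conditions give two more equations: 2h_0·m_0 + h_0·m_1 = 6(Δ_0 - S'(1)) = -18 and h_1·m_1 + 2h_1·m_2 = 6(S'(3) - Δ_1) = -54.
Hence m_0 = -33, m_1 = 48, m_2 = -51.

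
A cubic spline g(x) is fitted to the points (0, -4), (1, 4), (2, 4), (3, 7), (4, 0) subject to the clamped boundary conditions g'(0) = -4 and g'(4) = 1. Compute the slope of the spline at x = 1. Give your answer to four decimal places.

6.6250

Let M_i = g''(x_i). Step sizes h_i = 1, 1, 1, 1; slopes of the chords Δ_i = (y_(i+1) - y_i)/h_i = 8, 0, 3, -7.
  1·M_0 + 4·M_1 + 1·M_2 = 6(Δ_1 - Δ_0) = -48
  1·M_1 + 4·M_2 + 1·M_3 = 6(Δ_2 - Δ_1) = 18
  1·M_2 + 4·M_3 + 1·M_4 = 6(Δ_3 - Δ_2) = -60
Clamped end conditions give two more equations: 2h_0·M_0 + h_0·M_1 = 6(Δ_0 - g'(0)) = 72 and h_3·M_3 + 2h_3·M_4 = 6(g'(4) - Δ_3) = 48.
Hence M_0 = 203/4, M_1 = -59/2, M_2 = 77/4, M_3 = -59/2, M_4 = 155/4.
On [1, 2], g'(x) = b_1 + 2c_1·(x - 1) + 3d_1·(x - 1)² with b_1 = Δ_1 - h_1(2M_1 + M_2)/6 = 53/8, c_1 = M_1/2 = -59/4, d_1 = (M_2 - M_1)/(6h_1) = 65/8. So g'(1) = 53/8.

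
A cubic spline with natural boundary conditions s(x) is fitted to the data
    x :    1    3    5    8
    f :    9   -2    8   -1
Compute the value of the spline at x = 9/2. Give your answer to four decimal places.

Let m_i = s''(x_i). Step sizes h_i = 2, 2, 3; slopes of the chords Δ_i = (y_(i+1) - y_i)/h_i = -11/2, 5, -3.
  2·m_0 + 8·m_1 + 2·m_2 = 6(Δ_1 - Δ_0) = 63
  2·m_1 + 10·m_2 + 3·m_3 = 6(Δ_2 - Δ_1) = -48
Natural end conditions: m_0 = m_3 = 0.
Forward elimination and back-substitution give m_0 = 0, m_1 = 363/38, m_2 = -255/38, m_3 = 0.
On [3, 5], s(x) = -2 + 33/38·(x - 3) + 363/76·(x - 3)² - 103/76·(x - 3)³.
With (x - 3) = 3/2: s(9/2) = 3329/608.

5.4753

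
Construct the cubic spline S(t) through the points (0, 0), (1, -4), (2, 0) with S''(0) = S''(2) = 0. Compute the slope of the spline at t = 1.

0

With σ_i denoting the second derivative at x_i, h_i = 1, 1, and Δ_i = (y_(i+1) − y_i)/h_i = -4, 4:
  1·σ_0 + 4·σ_1 + 1·σ_2 = 6(Δ_1 - Δ_0) = 48
Natural end conditions: σ_0 = σ_2 = 0.
Solving the tridiagonal system: σ_0 = 0, σ_1 = 12, σ_2 = 0.
On [1, 2], S'(t) = b_1 + 2c_1·(t - 1) + 3d_1·(t - 1)² with b_1 = Δ_1 - h_1(2σ_1 + σ_2)/6 = 0, c_1 = σ_1/2 = 6, d_1 = (σ_2 - σ_1)/(6h_1) = -2. So S'(1) = 0.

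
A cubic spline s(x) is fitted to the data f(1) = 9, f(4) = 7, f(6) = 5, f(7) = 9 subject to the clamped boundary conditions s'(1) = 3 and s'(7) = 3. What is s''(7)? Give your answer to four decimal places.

With σ_i denoting the second derivative at x_i, h_i = 3, 2, 1, and Δ_i = (y_(i+1) − y_i)/h_i = -2/3, -1, 4:
  3·σ_0 + 10·σ_1 + 2·σ_2 = 6(Δ_1 - Δ_0) = -2
  2·σ_1 + 6·σ_2 + 1·σ_3 = 6(Δ_2 - Δ_1) = 30
Clamped end conditions give two more equations: 2h_0·σ_0 + h_0·σ_1 = 6(Δ_0 - s'(1)) = -22 and h_2·σ_2 + 2h_2·σ_3 = 6(s'(7) - Δ_2) = -6.
Solving the tridiagonal system: σ_0 = -66/19, σ_1 = -22/57, σ_2 = 350/57, σ_3 = -346/57.

-6.0702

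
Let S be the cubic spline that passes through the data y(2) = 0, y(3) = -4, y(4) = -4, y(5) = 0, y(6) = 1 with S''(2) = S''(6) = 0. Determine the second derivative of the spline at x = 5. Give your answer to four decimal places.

With m_i denoting the second derivative at x_i, h_i = 1, 1, 1, 1, and Δ_i = (y_(i+1) − y_i)/h_i = -4, 0, 4, 1:
  1·m_0 + 4·m_1 + 1·m_2 = 6(Δ_1 - Δ_0) = 24
  1·m_1 + 4·m_2 + 1·m_3 = 6(Δ_2 - Δ_1) = 24
  1·m_2 + 4·m_3 + 1·m_4 = 6(Δ_3 - Δ_2) = -18
Natural end conditions: m_0 = m_4 = 0.
Solving the tridiagonal system: m_0 = 0, m_1 = 123/28, m_2 = 45/7, m_3 = -171/28, m_4 = 0.

-6.1071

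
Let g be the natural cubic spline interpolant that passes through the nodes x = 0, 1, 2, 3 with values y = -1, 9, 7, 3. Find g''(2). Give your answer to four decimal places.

1.6000

With m_i denoting the second derivative at x_i, h_i = 1, 1, 1, and Δ_i = (y_(i+1) − y_i)/h_i = 10, -2, -4:
  1·m_0 + 4·m_1 + 1·m_2 = 6(Δ_1 - Δ_0) = -72
  1·m_1 + 4·m_2 + 1·m_3 = 6(Δ_2 - Δ_1) = -12
Natural end conditions: m_0 = m_3 = 0.
Solving: m_0 = 0, m_1 = -92/5, m_2 = 8/5, m_3 = 0.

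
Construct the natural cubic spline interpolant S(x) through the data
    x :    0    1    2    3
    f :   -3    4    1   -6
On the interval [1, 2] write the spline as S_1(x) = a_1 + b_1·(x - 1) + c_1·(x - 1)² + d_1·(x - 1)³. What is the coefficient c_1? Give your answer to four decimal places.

Let M_i = S''(x_i). Step sizes h_i = 1, 1, 1; slopes of the chords Δ_i = (y_(i+1) - y_i)/h_i = 7, -3, -7.
  1·M_0 + 4·M_1 + 1·M_2 = 6(Δ_1 - Δ_0) = -60
  1·M_1 + 4·M_2 + 1·M_3 = 6(Δ_2 - Δ_1) = -24
Natural end conditions: M_0 = M_3 = 0.
Solving the tridiagonal system: M_0 = 0, M_1 = -72/5, M_2 = -12/5, M_3 = 0.
On [1, 2], with S_1(x) = a_1 + b_1·(x - 1) + c_1·(x - 1)² + d_1·(x - 1)³: c_1 = M_1/2 = -36/5, d_1 = (M_2 - M_1)/(6h_1) = 2, b_1 = Δ_1 - h_1(2M_1 + M_2)/6 = 11/5.

-7.2000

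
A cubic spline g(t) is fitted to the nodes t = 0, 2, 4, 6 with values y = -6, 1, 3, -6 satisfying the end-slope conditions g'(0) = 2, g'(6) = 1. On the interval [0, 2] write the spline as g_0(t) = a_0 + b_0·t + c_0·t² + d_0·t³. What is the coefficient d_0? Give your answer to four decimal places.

-0.2917

Put m_i = g'' at the i-th knot. Here h = (2, 2, 2) and Δ = (7/2, 1, -9/2), so the interior equations h_(i-1)·m_(i-1) + 2(h_(i-1)+h_i)·m_i + h_i·m_(i+1) = 6(Δ_i − Δ_(i-1)) read
  2·m_0 + 8·m_1 + 2·m_2 = 6(Δ_1 - Δ_0) = -15
  2·m_1 + 8·m_2 + 2·m_3 = 6(Δ_2 - Δ_1) = -33
Clamped end conditions give two more equations: 2h_0·m_0 + h_0·m_1 = 6(Δ_0 - g'(0)) = 9 and h_2·m_2 + 2h_2·m_3 = 6(g'(6) - Δ_2) = 33.
Solving: m_0 = 8/3, m_1 = -5/6, m_2 = -41/6, m_3 = 35/3.
On [0, 2], with g_0(t) = a_0 + b_0·t + c_0·t² + d_0·t³: c_0 = m_0/2 = 4/3, d_0 = (m_1 - m_0)/(6h_0) = -7/24, b_0 = Δ_0 - h_0(2m_0 + m_1)/6 = 2.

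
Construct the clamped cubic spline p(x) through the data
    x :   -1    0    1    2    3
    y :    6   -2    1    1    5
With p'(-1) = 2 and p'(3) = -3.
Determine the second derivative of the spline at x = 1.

-17

Let m_i = p''(x_i). Step sizes h_i = 1, 1, 1, 1; slopes of the chords Δ_i = (y_(i+1) - y_i)/h_i = -8, 3, 0, 4.
  1·m_0 + 4·m_1 + 1·m_2 = 6(Δ_1 - Δ_0) = 66
  1·m_1 + 4·m_2 + 1·m_3 = 6(Δ_2 - Δ_1) = -18
  1·m_2 + 4·m_3 + 1·m_4 = 6(Δ_3 - Δ_2) = 24
Clamped end conditions give two more equations: 2h_0·m_0 + h_0·m_1 = 6(Δ_0 - p'(-1)) = -60 and h_3·m_3 + 2h_3·m_4 = 6(p'(3) - Δ_3) = -42.
Solving the tridiagonal system: m_0 = -323/7, m_1 = 226/7, m_2 = -17, m_3 = 124/7, m_4 = -209/7.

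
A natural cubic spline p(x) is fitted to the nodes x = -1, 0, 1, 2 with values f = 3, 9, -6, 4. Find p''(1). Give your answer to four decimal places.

48.4000

With M_i denoting the second derivative at x_i, h_i = 1, 1, 1, and Δ_i = (y_(i+1) − y_i)/h_i = 6, -15, 10:
  1·M_0 + 4·M_1 + 1·M_2 = 6(Δ_1 - Δ_0) = -126
  1·M_1 + 4·M_2 + 1·M_3 = 6(Δ_2 - Δ_1) = 150
Natural end conditions: M_0 = M_3 = 0.
Solving: M_0 = 0, M_1 = -218/5, M_2 = 242/5, M_3 = 0.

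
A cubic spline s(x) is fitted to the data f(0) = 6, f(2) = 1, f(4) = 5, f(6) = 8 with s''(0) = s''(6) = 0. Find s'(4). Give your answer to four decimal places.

Write σ_i for s''(x_i). With h_i = 2, 2, 2 and divided differences Δ_i = -5/2, 2, 3/2, the continuity of s' gives the tridiagonal system
  2·σ_0 + 8·σ_1 + 2·σ_2 = 6(Δ_1 - Δ_0) = 27
  2·σ_1 + 8·σ_2 + 2·σ_3 = 6(Δ_2 - Δ_1) = -3
Natural end conditions: σ_0 = σ_3 = 0.
Solving: σ_0 = 0, σ_1 = 37/10, σ_2 = -13/10, σ_3 = 0.
On [4, 6], s'(x) = b_2 + 2c_2·(x - 4) + 3d_2·(x - 4)² with b_2 = Δ_2 - h_2(2σ_2 + σ_3)/6 = 71/30, c_2 = σ_2/2 = -13/20, d_2 = (σ_3 - σ_2)/(6h_2) = 13/120. So s'(4) = 71/30.

2.3667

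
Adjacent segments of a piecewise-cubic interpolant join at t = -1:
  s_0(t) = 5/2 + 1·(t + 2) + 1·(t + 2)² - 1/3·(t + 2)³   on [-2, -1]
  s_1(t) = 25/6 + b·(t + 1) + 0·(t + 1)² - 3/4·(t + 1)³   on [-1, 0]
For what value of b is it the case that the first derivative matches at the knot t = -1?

s_0'(t) = 1 + 2·(t + 2) - 1·(t + 2)², so s_0'(-1) = 2. On the right, s_1'(-1) = b, so b = 2.

2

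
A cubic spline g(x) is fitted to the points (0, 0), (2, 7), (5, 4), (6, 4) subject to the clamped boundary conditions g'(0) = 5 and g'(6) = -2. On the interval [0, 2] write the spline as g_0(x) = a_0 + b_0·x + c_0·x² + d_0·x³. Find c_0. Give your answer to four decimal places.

Let σ_i = g''(x_i). Step sizes h_i = 2, 3, 1; slopes of the chords Δ_i = (y_(i+1) - y_i)/h_i = 7/2, -1, 0.
  2·σ_0 + 10·σ_1 + 3·σ_2 = 6(Δ_1 - Δ_0) = -27
  3·σ_1 + 8·σ_2 + 1·σ_3 = 6(Δ_2 - Δ_1) = 6
Clamped end conditions give two more equations: 2h_0·σ_0 + h_0·σ_1 = 6(Δ_0 - g'(0)) = -9 and h_2·σ_2 + 2h_2·σ_3 = 6(g'(6) - Δ_2) = -12.
Forward elimination and back-substitution give σ_0 = -1/2, σ_1 = -7/2, σ_2 = 3, σ_3 = -15/2.
On [0, 2], with g_0(x) = a_0 + b_0·x + c_0·x² + d_0·x³: c_0 = σ_0/2 = -1/4, d_0 = (σ_1 - σ_0)/(6h_0) = -1/4, b_0 = Δ_0 - h_0(2σ_0 + σ_1)/6 = 5.

-0.2500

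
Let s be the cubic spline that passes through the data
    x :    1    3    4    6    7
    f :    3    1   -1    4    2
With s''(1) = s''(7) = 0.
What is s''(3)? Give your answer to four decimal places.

With σ_i denoting the second derivative at x_i, h_i = 2, 1, 2, 1, and Δ_i = (y_(i+1) − y_i)/h_i = -1, -2, 5/2, -2:
  2·σ_0 + 6·σ_1 + 1·σ_2 = 6(Δ_1 - Δ_0) = -6
  1·σ_1 + 6·σ_2 + 2·σ_3 = 6(Δ_2 - Δ_1) = 27
  2·σ_2 + 6·σ_3 + 1·σ_4 = 6(Δ_3 - Δ_2) = -27
Natural end conditions: σ_0 = σ_4 = 0.
Hence σ_0 = 0, σ_1 = -68/31, σ_2 = 222/31, σ_3 = -427/62, σ_4 = 0.

-2.1935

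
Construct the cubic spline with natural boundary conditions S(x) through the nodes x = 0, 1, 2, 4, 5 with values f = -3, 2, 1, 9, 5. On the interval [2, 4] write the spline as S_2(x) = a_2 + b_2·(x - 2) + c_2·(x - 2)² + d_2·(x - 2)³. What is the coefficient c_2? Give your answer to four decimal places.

With M_i denoting the second derivative at x_i, h_i = 1, 1, 2, 1, and Δ_i = (y_(i+1) − y_i)/h_i = 5, -1, 4, -4:
  1·M_0 + 4·M_1 + 1·M_2 = 6(Δ_1 - Δ_0) = -36
  1·M_1 + 6·M_2 + 2·M_3 = 6(Δ_2 - Δ_1) = 30
  2·M_2 + 6·M_3 + 1·M_4 = 6(Δ_3 - Δ_2) = -48
Natural end conditions: M_0 = M_4 = 0.
Solving: M_0 = 0, M_1 = -714/61, M_2 = 660/61, M_3 = -708/61, M_4 = 0.
On [2, 4], with S_2(x) = a_2 + b_2·(x - 2) + c_2·(x - 2)² + d_2·(x - 2)³: c_2 = M_2/2 = 330/61, d_2 = (M_3 - M_2)/(6h_2) = -114/61, b_2 = Δ_2 - h_2(2M_2 + M_3)/6 = 40/61.

5.4098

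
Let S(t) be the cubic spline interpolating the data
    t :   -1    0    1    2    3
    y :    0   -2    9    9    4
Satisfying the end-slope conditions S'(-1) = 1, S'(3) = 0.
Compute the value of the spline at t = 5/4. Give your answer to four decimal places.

Write σ_i for S''(x_i). With h_i = 1, 1, 1, 1 and divided differences Δ_i = -2, 11, 0, -5, the continuity of S' gives the tridiagonal system
  1·σ_0 + 4·σ_1 + 1·σ_2 = 6(Δ_1 - Δ_0) = 78
  1·σ_1 + 4·σ_2 + 1·σ_3 = 6(Δ_2 - Δ_1) = -66
  1·σ_2 + 4·σ_3 + 1·σ_4 = 6(Δ_3 - Δ_2) = -30
Clamped end conditions give two more equations: 2h_0·σ_0 + h_0·σ_1 = 6(Δ_0 - S'(-1)) = -18 and h_3·σ_3 + 2h_3·σ_4 = 6(S'(3) - Δ_3) = 30.
Solving the tridiagonal system: σ_0 = -691/28, σ_1 = 439/14, σ_2 = -91/4, σ_3 = -89/14, σ_4 = 509/28.
On [1, 2], S(t) = 9 + 121/14·(t - 1) - 91/8·(t - 1)² + 153/56·(t - 1)³.
With (t - 1) = 1/4: S(5/4) = 37605/3584.

10.4925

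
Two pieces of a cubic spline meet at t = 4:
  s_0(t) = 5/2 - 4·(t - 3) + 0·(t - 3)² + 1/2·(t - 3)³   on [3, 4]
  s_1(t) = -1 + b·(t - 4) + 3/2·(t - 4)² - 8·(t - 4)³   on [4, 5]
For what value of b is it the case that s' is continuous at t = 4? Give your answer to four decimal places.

-2.5000

s_0'(t) = -4 + 0·(t - 3) + 3/2·(t - 3)², so s_0'(4) = -5/2. On the right, s_1'(4) = b, so b = -5/2.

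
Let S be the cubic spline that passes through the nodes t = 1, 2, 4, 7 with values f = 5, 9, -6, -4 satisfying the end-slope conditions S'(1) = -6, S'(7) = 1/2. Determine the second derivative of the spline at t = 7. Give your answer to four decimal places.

-5.6667

With m_i denoting the second derivative at x_i, h_i = 1, 2, 3, and Δ_i = (y_(i+1) − y_i)/h_i = 4, -15/2, 2/3:
  1·m_0 + 6·m_1 + 2·m_2 = 6(Δ_1 - Δ_0) = -69
  2·m_1 + 10·m_2 + 3·m_3 = 6(Δ_2 - Δ_1) = 49
Clamped end conditions give two more equations: 2h_0·m_0 + h_0·m_1 = 6(Δ_0 - S'(1)) = 60 and h_2·m_2 + 2h_2·m_3 = 6(S'(7) - Δ_2) = -1.
Solving the tridiagonal system: m_0 = 41, m_1 = -22, m_2 = 11, m_3 = -17/3.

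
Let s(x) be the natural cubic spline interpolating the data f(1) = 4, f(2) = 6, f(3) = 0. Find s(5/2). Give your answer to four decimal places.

Let m_i = s''(x_i). Step sizes h_i = 1, 1; slopes of the chords Δ_i = (y_(i+1) - y_i)/h_i = 2, -6.
  1·m_0 + 4·m_1 + 1·m_2 = 6(Δ_1 - Δ_0) = -48
Natural end conditions: m_0 = m_2 = 0.
Solving the tridiagonal system: m_0 = 0, m_1 = -12, m_2 = 0.
On [2, 3], s(x) = 6 - 2·(x - 2) - 6·(x - 2)² + 2·(x - 2)³.
With (x - 2) = 1/2: s(5/2) = 15/4.

3.7500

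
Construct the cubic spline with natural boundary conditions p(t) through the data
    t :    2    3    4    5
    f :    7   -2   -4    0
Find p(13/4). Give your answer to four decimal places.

Write m_i for p''(x_i). With h_i = 1, 1, 1 and divided differences Δ_i = -9, -2, 4, the continuity of p' gives the tridiagonal system
  1·m_0 + 4·m_1 + 1·m_2 = 6(Δ_1 - Δ_0) = 42
  1·m_1 + 4·m_2 + 1·m_3 = 6(Δ_2 - Δ_1) = 36
Natural end conditions: m_0 = m_3 = 0.
Hence m_0 = 0, m_1 = 44/5, m_2 = 34/5, m_3 = 0.
On [3, 4], p(t) = -2 - 91/15·(t - 3) + 22/5·(t - 3)² - 1/3·(t - 3)³.
With (t - 3) = 1/4: p(13/4) = -1039/320.

-3.2469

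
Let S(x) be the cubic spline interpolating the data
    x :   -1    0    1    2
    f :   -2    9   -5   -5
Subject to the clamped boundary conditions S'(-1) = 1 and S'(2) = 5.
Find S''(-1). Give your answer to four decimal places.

Put σ_i = S'' at the i-th knot. Here h = (1, 1, 1) and Δ = (11, -14, 0), so the interior equations h_(i-1)·σ_(i-1) + 2(h_(i-1)+h_i)·σ_i + h_i·σ_(i+1) = 6(Δ_i − Δ_(i-1)) read
  1·σ_0 + 4·σ_1 + 1·σ_2 = 6(Δ_1 - Δ_0) = -150
  1·σ_1 + 4·σ_2 + 1·σ_3 = 6(Δ_2 - Δ_1) = 84
Clamped end conditions give two more equations: 2h_0·σ_0 + h_0·σ_1 = 6(Δ_0 - S'(-1)) = 60 and h_2·σ_2 + 2h_2·σ_3 = 6(S'(2) - Δ_2) = 30.
Forward elimination and back-substitution give σ_0 = 916/15, σ_1 = -932/15, σ_2 = 562/15, σ_3 = -56/15.

61.0667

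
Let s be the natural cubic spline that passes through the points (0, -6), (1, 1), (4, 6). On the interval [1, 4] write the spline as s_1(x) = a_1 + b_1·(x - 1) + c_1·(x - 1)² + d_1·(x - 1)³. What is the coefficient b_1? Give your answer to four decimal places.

Put M_i = s'' at the i-th knot. Here h = (1, 3) and Δ = (7, 5/3), so the interior equations h_(i-1)·M_(i-1) + 2(h_(i-1)+h_i)·M_i + h_i·M_(i+1) = 6(Δ_i − Δ_(i-1)) read
  1·M_0 + 8·M_1 + 3·M_2 = 6(Δ_1 - Δ_0) = -32
Natural end conditions: M_0 = M_2 = 0.
Solving the tridiagonal system: M_0 = 0, M_1 = -4, M_2 = 0.
On [1, 4], with s_1(x) = a_1 + b_1·(x - 1) + c_1·(x - 1)² + d_1·(x - 1)³: c_1 = M_1/2 = -2, d_1 = (M_2 - M_1)/(6h_1) = 2/9, b_1 = Δ_1 - h_1(2M_1 + M_2)/6 = 17/3.

5.6667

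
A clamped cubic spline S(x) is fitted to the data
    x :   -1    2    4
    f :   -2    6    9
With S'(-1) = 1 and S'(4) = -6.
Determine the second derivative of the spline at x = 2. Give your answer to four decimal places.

Let M_i = S''(x_i). Step sizes h_i = 3, 2; slopes of the chords Δ_i = (y_(i+1) - y_i)/h_i = 8/3, 3/2.
  3·M_0 + 10·M_1 + 2·M_2 = 6(Δ_1 - Δ_0) = -7
Clamped end conditions give two more equations: 2h_0·M_0 + h_0·M_1 = 6(Δ_0 - S'(-1)) = 10 and h_1·M_1 + 2h_1·M_2 = 6(S'(4) - Δ_1) = -45.
Solving the tridiagonal system: M_0 = 29/30, M_1 = 7/5, M_2 = -239/20.

1.4000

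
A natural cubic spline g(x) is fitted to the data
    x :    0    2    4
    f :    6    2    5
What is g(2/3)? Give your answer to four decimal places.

Write M_i for g''(x_i). With h_i = 2, 2 and divided differences Δ_i = -2, 3/2, the continuity of g' gives the tridiagonal system
  2·M_0 + 8·M_1 + 2·M_2 = 6(Δ_1 - Δ_0) = 21
Natural end conditions: M_0 = M_2 = 0.
Hence M_0 = 0, M_1 = 21/8, M_2 = 0.
On [0, 2], g(x) = 6 - 23/8·x + 0·x² + 7/32·x³.
With x = 2/3: g(2/3) = 112/27.

4.1481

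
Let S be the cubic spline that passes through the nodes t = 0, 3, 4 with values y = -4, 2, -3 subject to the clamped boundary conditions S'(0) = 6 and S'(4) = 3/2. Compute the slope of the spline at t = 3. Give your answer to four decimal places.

Write m_i for S''(x_i). With h_i = 3, 1 and divided differences Δ_i = 2, -5, the continuity of S' gives the tridiagonal system
  3·m_0 + 8·m_1 + 1·m_2 = 6(Δ_1 - Δ_0) = -42
Clamped end conditions give two more equations: 2h_0·m_0 + h_0·m_1 = 6(Δ_0 - S'(0)) = -24 and h_1·m_1 + 2h_1·m_2 = 6(S'(4) - Δ_1) = 39.
Forward elimination and back-substitution give m_0 = 1/8, m_1 = -33/4, m_2 = 189/8.
On [3, 4], S'(t) = b_1 + 2c_1·(t - 3) + 3d_1·(t - 3)² with b_1 = Δ_1 - h_1(2m_1 + m_2)/6 = -99/16, c_1 = m_1/2 = -33/8, d_1 = (m_2 - m_1)/(6h_1) = 85/16. So S'(3) = -99/16.

-6.1875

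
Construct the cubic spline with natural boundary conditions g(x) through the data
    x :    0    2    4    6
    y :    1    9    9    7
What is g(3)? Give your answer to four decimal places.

9.7500

Let M_i = g''(x_i). Step sizes h_i = 2, 2, 2; slopes of the chords Δ_i = (y_(i+1) - y_i)/h_i = 4, 0, -1.
  2·M_0 + 8·M_1 + 2·M_2 = 6(Δ_1 - Δ_0) = -24
  2·M_1 + 8·M_2 + 2·M_3 = 6(Δ_2 - Δ_1) = -6
Natural end conditions: M_0 = M_3 = 0.
Forward elimination and back-substitution give M_0 = 0, M_1 = -3, M_2 = 0, M_3 = 0.
On [2, 4], g(x) = 9 + 2·(x - 2) - 3/2·(x - 2)² + 1/4·(x - 2)³.
With (x - 2) = 1: g(3) = 39/4.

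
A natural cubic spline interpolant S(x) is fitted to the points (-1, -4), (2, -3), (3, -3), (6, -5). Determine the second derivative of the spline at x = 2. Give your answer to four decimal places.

-0.1905

With M_i denoting the second derivative at x_i, h_i = 3, 1, 3, and Δ_i = (y_(i+1) − y_i)/h_i = 1/3, 0, -2/3:
  3·M_0 + 8·M_1 + 1·M_2 = 6(Δ_1 - Δ_0) = -2
  1·M_1 + 8·M_2 + 3·M_3 = 6(Δ_2 - Δ_1) = -4
Natural end conditions: M_0 = M_3 = 0.
Solving the tridiagonal system: M_0 = 0, M_1 = -4/21, M_2 = -10/21, M_3 = 0.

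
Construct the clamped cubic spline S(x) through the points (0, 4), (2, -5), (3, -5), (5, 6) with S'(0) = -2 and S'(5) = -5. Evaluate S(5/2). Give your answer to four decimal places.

With σ_i denoting the second derivative at x_i, h_i = 2, 1, 2, and Δ_i = (y_(i+1) − y_i)/h_i = -9/2, 0, 11/2:
  2·σ_0 + 6·σ_1 + 1·σ_2 = 6(Δ_1 - Δ_0) = 27
  1·σ_1 + 6·σ_2 + 2·σ_3 = 6(Δ_2 - Δ_1) = 33
Clamped end conditions give two more equations: 2h_0·σ_0 + h_0·σ_1 = 6(Δ_0 - S'(0)) = -15 and h_2·σ_2 + 2h_2·σ_3 = 6(S'(5) - Δ_2) = -63.
Forward elimination and back-substitution give σ_0 = -6, σ_1 = 9/2, σ_2 = 12, σ_3 = -87/4.
On [2, 3], S(x) = -5 - 7/2·(x - 2) + 9/4·(x - 2)² + 5/4·(x - 2)³.
With (x - 2) = 1/2: S(5/2) = -193/32.

-6.0313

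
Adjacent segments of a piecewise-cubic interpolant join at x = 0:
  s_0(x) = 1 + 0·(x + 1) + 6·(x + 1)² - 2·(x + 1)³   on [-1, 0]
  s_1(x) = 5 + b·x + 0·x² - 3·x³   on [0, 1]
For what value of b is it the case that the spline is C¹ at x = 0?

6

s_0'(x) = 0 + 12·(x + 1) - 6·(x + 1)², so s_0'(0) = 6. On the right, s_1'(0) = b, so b = 6.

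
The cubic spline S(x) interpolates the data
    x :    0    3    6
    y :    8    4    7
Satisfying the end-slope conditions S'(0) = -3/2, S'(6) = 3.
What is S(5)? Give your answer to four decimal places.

4.7500

Put M_i = S'' at the i-th knot. Here h = (3, 3) and Δ = (-4/3, 1), so the interior equations h_(i-1)·M_(i-1) + 2(h_(i-1)+h_i)·M_i + h_i·M_(i+1) = 6(Δ_i − Δ_(i-1)) read
  3·M_0 + 12·M_1 + 3·M_2 = 6(Δ_1 - Δ_0) = 14
Clamped end conditions give two more equations: 2h_0·M_0 + h_0·M_1 = 6(Δ_0 - S'(0)) = 1 and h_1·M_1 + 2h_1·M_2 = 6(S'(6) - Δ_1) = 12.
Hence M_0 = -1/4, M_1 = 5/6, M_2 = 19/12.
On [3, 6], S(x) = 4 - 5/8·(x - 3) + 5/12·(x - 3)² + 1/24·(x - 3)³.
With (x - 3) = 2: S(5) = 19/4.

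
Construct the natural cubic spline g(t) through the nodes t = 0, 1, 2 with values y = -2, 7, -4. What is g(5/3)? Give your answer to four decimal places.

1.1481

Let M_i = g''(x_i). Step sizes h_i = 1, 1; slopes of the chords Δ_i = (y_(i+1) - y_i)/h_i = 9, -11.
  1·M_0 + 4·M_1 + 1·M_2 = 6(Δ_1 - Δ_0) = -120
Natural end conditions: M_0 = M_2 = 0.
Solving: M_0 = 0, M_1 = -30, M_2 = 0.
On [1, 2], g(t) = 7 - 1·(t - 1) - 15·(t - 1)² + 5·(t - 1)³.
With (t - 1) = 2/3: g(5/3) = 31/27.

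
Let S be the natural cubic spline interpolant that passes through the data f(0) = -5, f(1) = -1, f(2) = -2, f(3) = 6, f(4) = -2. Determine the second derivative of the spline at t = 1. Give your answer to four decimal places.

-13.6071

Write M_i for S''(x_i). With h_i = 1, 1, 1, 1 and divided differences Δ_i = 4, -1, 8, -8, the continuity of S' gives the tridiagonal system
  1·M_0 + 4·M_1 + 1·M_2 = 6(Δ_1 - Δ_0) = -30
  1·M_1 + 4·M_2 + 1·M_3 = 6(Δ_2 - Δ_1) = 54
  1·M_2 + 4·M_3 + 1·M_4 = 6(Δ_3 - Δ_2) = -96
Natural end conditions: M_0 = M_4 = 0.
Forward elimination and back-substitution give M_0 = 0, M_1 = -381/28, M_2 = 171/7, M_3 = -843/28, M_4 = 0.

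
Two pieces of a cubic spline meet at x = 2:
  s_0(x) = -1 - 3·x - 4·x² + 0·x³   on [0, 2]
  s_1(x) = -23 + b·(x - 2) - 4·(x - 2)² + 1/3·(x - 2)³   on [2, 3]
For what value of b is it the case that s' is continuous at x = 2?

-19

s_0'(x) = -3 - 8·x + 0·x², so s_0'(2) = -19. On the right, s_1'(2) = b, so b = -19.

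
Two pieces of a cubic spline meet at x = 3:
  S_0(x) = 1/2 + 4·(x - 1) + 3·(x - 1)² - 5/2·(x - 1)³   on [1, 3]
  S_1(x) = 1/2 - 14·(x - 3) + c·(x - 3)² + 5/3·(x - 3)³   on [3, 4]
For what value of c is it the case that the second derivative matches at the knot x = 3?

S_0''(x) = 6 - 15·(x - 1), so S_0''(3) = -24. On the right, S_1''(3) = 2c, so c = -12.

-12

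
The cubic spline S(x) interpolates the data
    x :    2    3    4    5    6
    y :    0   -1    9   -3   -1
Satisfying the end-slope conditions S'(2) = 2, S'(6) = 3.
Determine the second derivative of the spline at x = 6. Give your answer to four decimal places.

Put σ_i = S'' at the i-th knot. Here h = (1, 1, 1, 1) and Δ = (-1, 10, -12, 2), so the interior equations h_(i-1)·σ_(i-1) + 2(h_(i-1)+h_i)·σ_i + h_i·σ_(i+1) = 6(Δ_i − Δ_(i-1)) read
  1·σ_0 + 4·σ_1 + 1·σ_2 = 6(Δ_1 - Δ_0) = 66
  1·σ_1 + 4·σ_2 + 1·σ_3 = 6(Δ_2 - Δ_1) = -132
  1·σ_2 + 4·σ_3 + 1·σ_4 = 6(Δ_3 - Δ_2) = 84
Clamped end conditions give two more equations: 2h_0·σ_0 + h_0·σ_1 = 6(Δ_0 - S'(2)) = -18 and h_3·σ_3 + 2h_3·σ_4 = 6(S'(6) - Δ_3) = 6.
Forward elimination and back-substitution give σ_0 = -379/14, σ_1 = 253/7, σ_2 = -103/2, σ_3 = 265/7, σ_4 = -223/14.

-15.9286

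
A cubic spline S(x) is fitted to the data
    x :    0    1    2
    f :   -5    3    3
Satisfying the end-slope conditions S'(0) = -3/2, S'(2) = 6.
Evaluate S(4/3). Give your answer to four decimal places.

3.2778

Let σ_i = S''(x_i). Step sizes h_i = 1, 1; slopes of the chords Δ_i = (y_(i+1) - y_i)/h_i = 8, 0.
  1·σ_0 + 4·σ_1 + 1·σ_2 = 6(Δ_1 - Δ_0) = -48
Clamped end conditions give two more equations: 2h_0·σ_0 + h_0·σ_1 = 6(Δ_0 - S'(0)) = 57 and h_1·σ_1 + 2h_1·σ_2 = 6(S'(2) - Δ_1) = 36.
Solving the tridiagonal system: σ_0 = 177/4, σ_1 = -63/2, σ_2 = 135/4.
On [1, 2], S(x) = 3 + 39/8·(x - 1) - 63/4·(x - 1)² + 87/8·(x - 1)³.
With (x - 1) = 1/3: S(4/3) = 59/18.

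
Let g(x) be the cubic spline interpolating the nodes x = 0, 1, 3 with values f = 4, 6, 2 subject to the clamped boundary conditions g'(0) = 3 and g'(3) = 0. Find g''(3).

Write m_i for g''(x_i). With h_i = 1, 2 and divided differences Δ_i = 2, -2, the continuity of g' gives the tridiagonal system
  1·m_0 + 6·m_1 + 2·m_2 = 6(Δ_1 - Δ_0) = -24
Clamped end conditions give two more equations: 2h_0·m_0 + h_0·m_1 = 6(Δ_0 - g'(0)) = -6 and h_1·m_1 + 2h_1·m_2 = 6(g'(3) - Δ_1) = 12.
Solving the tridiagonal system: m_0 = 0, m_1 = -6, m_2 = 6.

6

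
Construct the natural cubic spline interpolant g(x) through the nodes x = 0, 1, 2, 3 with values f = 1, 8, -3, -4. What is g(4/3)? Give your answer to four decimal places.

5.2123

With M_i denoting the second derivative at x_i, h_i = 1, 1, 1, and Δ_i = (y_(i+1) − y_i)/h_i = 7, -11, -1:
  1·M_0 + 4·M_1 + 1·M_2 = 6(Δ_1 - Δ_0) = -108
  1·M_1 + 4·M_2 + 1·M_3 = 6(Δ_2 - Δ_1) = 60
Natural end conditions: M_0 = M_3 = 0.
Solving the tridiagonal system: M_0 = 0, M_1 = -164/5, M_2 = 116/5, M_3 = 0.
On [1, 2], g(x) = 8 - 59/15·(x - 1) - 82/5·(x - 1)² + 28/3·(x - 1)³.
With (x - 1) = 1/3: g(4/3) = 2111/405.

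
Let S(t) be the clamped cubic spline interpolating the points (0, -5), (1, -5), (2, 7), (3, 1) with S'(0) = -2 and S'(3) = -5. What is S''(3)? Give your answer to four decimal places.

23.2000

Put σ_i = S'' at the i-th knot. Here h = (1, 1, 1) and Δ = (0, 12, -6), so the interior equations h_(i-1)·σ_(i-1) + 2(h_(i-1)+h_i)·σ_i + h_i·σ_(i+1) = 6(Δ_i − Δ_(i-1)) read
  1·σ_0 + 4·σ_1 + 1·σ_2 = 6(Δ_1 - Δ_0) = 72
  1·σ_1 + 4·σ_2 + 1·σ_3 = 6(Δ_2 - Δ_1) = -108
Clamped end conditions give two more equations: 2h_0·σ_0 + h_0·σ_1 = 6(Δ_0 - S'(0)) = 12 and h_2·σ_2 + 2h_2·σ_3 = 6(S'(3) - Δ_2) = 6.
Hence σ_0 = -46/5, σ_1 = 152/5, σ_2 = -202/5, σ_3 = 116/5.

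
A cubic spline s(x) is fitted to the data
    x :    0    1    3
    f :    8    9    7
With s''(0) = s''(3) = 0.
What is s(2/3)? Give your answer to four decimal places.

Put M_i = s'' at the i-th knot. Here h = (1, 2) and Δ = (1, -1), so the interior equations h_(i-1)·M_(i-1) + 2(h_(i-1)+h_i)·M_i + h_i·M_(i+1) = 6(Δ_i − Δ_(i-1)) read
  1·M_0 + 6·M_1 + 2·M_2 = 6(Δ_1 - Δ_0) = -12
Natural end conditions: M_0 = M_2 = 0.
Forward elimination and back-substitution give M_0 = 0, M_1 = -2, M_2 = 0.
On [0, 1], s(x) = 8 + 4/3·x + 0·x² - 1/3·x³.
With x = 2/3: s(2/3) = 712/81.

8.7901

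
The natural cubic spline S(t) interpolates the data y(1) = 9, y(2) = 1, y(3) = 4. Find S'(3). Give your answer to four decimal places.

5.7500

Write m_i for S''(x_i). With h_i = 1, 1 and divided differences Δ_i = -8, 3, the continuity of S' gives the tridiagonal system
  1·m_0 + 4·m_1 + 1·m_2 = 6(Δ_1 - Δ_0) = 66
Natural end conditions: m_0 = m_2 = 0.
Solving the tridiagonal system: m_0 = 0, m_1 = 33/2, m_2 = 0.
On [2, 3], S'(t) = b_1 + 2c_1·(t - 2) + 3d_1·(t - 2)² with b_1 = Δ_1 - h_1(2m_1 + m_2)/6 = -5/2, c_1 = m_1/2 = 33/4, d_1 = (m_2 - m_1)/(6h_1) = -11/4. So S'(3) = 23/4.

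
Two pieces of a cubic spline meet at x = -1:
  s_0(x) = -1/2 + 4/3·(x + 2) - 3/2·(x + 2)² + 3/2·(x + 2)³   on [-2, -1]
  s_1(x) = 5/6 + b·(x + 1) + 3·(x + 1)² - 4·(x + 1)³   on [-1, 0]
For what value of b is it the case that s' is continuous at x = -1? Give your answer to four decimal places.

2.8333

s_0'(x) = 4/3 - 3·(x + 2) + 9/2·(x + 2)², so s_0'(-1) = 17/6. On the right, s_1'(-1) = b, so b = 17/6.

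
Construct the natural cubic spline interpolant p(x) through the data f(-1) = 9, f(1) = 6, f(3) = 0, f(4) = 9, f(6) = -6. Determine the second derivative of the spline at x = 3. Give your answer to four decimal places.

Let σ_i = p''(x_i). Step sizes h_i = 2, 2, 1, 2; slopes of the chords Δ_i = (y_(i+1) - y_i)/h_i = -3/2, -3, 9, -15/2.
  2·σ_0 + 8·σ_1 + 2·σ_2 = 6(Δ_1 - Δ_0) = -9
  2·σ_1 + 6·σ_2 + 1·σ_3 = 6(Δ_2 - Δ_1) = 72
  1·σ_2 + 6·σ_3 + 2·σ_4 = 6(Δ_3 - Δ_2) = -99
Natural end conditions: σ_0 = σ_4 = 0.
Solving: σ_0 = 0, σ_1 = -1377/256, σ_2 = 1089/64, σ_3 = -2475/128, σ_4 = 0.

17.0156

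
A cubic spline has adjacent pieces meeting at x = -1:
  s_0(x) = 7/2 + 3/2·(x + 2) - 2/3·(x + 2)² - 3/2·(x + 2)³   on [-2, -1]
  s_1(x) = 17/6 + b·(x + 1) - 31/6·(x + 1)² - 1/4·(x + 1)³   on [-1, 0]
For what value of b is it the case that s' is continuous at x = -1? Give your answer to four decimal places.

s_0'(x) = 3/2 - 4/3·(x + 2) - 9/2·(x + 2)², so s_0'(-1) = -13/3. On the right, s_1'(-1) = b, so b = -13/3.

-4.3333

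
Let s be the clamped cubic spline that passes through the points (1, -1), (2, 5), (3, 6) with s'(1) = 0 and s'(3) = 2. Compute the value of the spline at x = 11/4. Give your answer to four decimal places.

Write M_i for s''(x_i). With h_i = 1, 1 and divided differences Δ_i = 6, 1, the continuity of s' gives the tridiagonal system
  1·M_0 + 4·M_1 + 1·M_2 = 6(Δ_1 - Δ_0) = -30
Clamped end conditions give two more equations: 2h_0·M_0 + h_0·M_1 = 6(Δ_0 - s'(1)) = 36 and h_1·M_1 + 2h_1·M_2 = 6(s'(3) - Δ_1) = 6.
Forward elimination and back-substitution give M_0 = 53/2, M_1 = -17, M_2 = 23/2.
On [2, 3], s(x) = 5 + 19/4·(x - 2) - 17/2·(x - 2)² + 19/4·(x - 2)³.
With (x - 2) = 3/4: s(11/4) = 1481/256.

5.7852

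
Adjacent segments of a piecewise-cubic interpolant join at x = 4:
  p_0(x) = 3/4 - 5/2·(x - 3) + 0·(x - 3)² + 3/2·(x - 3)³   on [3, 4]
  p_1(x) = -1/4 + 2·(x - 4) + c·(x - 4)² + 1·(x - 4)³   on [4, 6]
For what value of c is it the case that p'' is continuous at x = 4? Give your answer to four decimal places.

p_0''(x) = 0 + 9·(x - 3), so p_0''(4) = 9. On the right, p_1''(4) = 2c, so c = 9/2.

4.5000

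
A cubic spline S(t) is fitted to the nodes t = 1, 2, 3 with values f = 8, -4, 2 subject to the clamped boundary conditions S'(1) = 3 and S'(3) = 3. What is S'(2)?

Write m_i for S''(x_i). With h_i = 1, 1 and divided differences Δ_i = -12, 6, the continuity of S' gives the tridiagonal system
  1·m_0 + 4·m_1 + 1·m_2 = 6(Δ_1 - Δ_0) = 108
Clamped end conditions give two more equations: 2h_0·m_0 + h_0·m_1 = 6(Δ_0 - S'(1)) = -90 and h_1·m_1 + 2h_1·m_2 = 6(S'(3) - Δ_1) = -18.
Forward elimination and back-substitution give m_0 = -72, m_1 = 54, m_2 = -36.
On [2, 3], S'(t) = b_1 + 2c_1·(t - 2) + 3d_1·(t - 2)² with b_1 = Δ_1 - h_1(2m_1 + m_2)/6 = -6, c_1 = m_1/2 = 27, d_1 = (m_2 - m_1)/(6h_1) = -15. So S'(2) = -6.

-6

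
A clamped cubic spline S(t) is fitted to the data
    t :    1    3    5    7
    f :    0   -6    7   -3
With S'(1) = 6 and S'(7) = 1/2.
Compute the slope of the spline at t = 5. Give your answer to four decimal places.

Write M_i for S''(x_i). With h_i = 2, 2, 2 and divided differences Δ_i = -3, 13/2, -5, the continuity of S' gives the tridiagonal system
  2·M_0 + 8·M_1 + 2·M_2 = 6(Δ_1 - Δ_0) = 57
  2·M_1 + 8·M_2 + 2·M_3 = 6(Δ_2 - Δ_1) = -69
Clamped end conditions give two more equations: 2h_0·M_0 + h_0·M_1 = 6(Δ_0 - S'(1)) = -54 and h_2·M_2 + 2h_2·M_3 = 6(S'(7) - Δ_2) = 33.
Solving: M_0 = -329/15, M_1 = 253/15, M_2 = -511/30, M_3 = 503/30.
On [5, 7], S'(t) = b_2 + 2c_2·(t - 5) + 3d_2·(t - 5)² with b_2 = Δ_2 - h_2(2M_2 + M_3)/6 = 23/30, c_2 = M_2/2 = -511/60, d_2 = (M_3 - M_2)/(6h_2) = 169/60. So S'(5) = 23/30.

0.7667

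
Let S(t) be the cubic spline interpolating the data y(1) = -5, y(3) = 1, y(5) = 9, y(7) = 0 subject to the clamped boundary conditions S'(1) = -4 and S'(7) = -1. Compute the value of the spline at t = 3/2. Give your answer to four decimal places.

With σ_i denoting the second derivative at x_i, h_i = 2, 2, 2, and Δ_i = (y_(i+1) − y_i)/h_i = 3, 4, -9/2:
  2·σ_0 + 8·σ_1 + 2·σ_2 = 6(Δ_1 - Δ_0) = 6
  2·σ_1 + 8·σ_2 + 2·σ_3 = 6(Δ_2 - Δ_1) = -51
Clamped end conditions give two more equations: 2h_0·σ_0 + h_0·σ_1 = 6(Δ_0 - S'(1)) = 42 and h_2·σ_2 + 2h_2·σ_3 = 6(S'(7) - Δ_2) = 21.
Solving the tridiagonal system: σ_0 = 103/10, σ_1 = 2/5, σ_2 = -89/10, σ_3 = 97/10.
On [1, 3], S(t) = -5 - 4·(t - 1) + 103/20·(t - 1)² - 33/40·(t - 1)³.
With (t - 1) = 1/2: S(3/2) = -1861/320.

-5.8156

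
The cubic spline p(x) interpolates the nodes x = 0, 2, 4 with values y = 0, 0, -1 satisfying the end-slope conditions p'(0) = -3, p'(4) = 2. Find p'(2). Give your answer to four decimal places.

-0.1250

Let m_i = p''(x_i). Step sizes h_i = 2, 2; slopes of the chords Δ_i = (y_(i+1) - y_i)/h_i = 0, -1/2.
  2·m_0 + 8·m_1 + 2·m_2 = 6(Δ_1 - Δ_0) = -3
Clamped end conditions give two more equations: 2h_0·m_0 + h_0·m_1 = 6(Δ_0 - p'(0)) = 18 and h_1·m_1 + 2h_1·m_2 = 6(p'(4) - Δ_1) = 15.
Solving the tridiagonal system: m_0 = 49/8, m_1 = -13/4, m_2 = 43/8.
On [2, 4], p'(x) = b_1 + 2c_1·(x - 2) + 3d_1·(x - 2)² with b_1 = Δ_1 - h_1(2m_1 + m_2)/6 = -1/8, c_1 = m_1/2 = -13/8, d_1 = (m_2 - m_1)/(6h_1) = 23/32. So p'(2) = -1/8.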